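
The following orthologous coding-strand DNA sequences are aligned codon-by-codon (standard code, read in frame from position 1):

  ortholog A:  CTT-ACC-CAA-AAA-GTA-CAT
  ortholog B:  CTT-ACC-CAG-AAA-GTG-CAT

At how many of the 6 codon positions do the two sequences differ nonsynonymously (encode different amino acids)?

0

Codon 1: CTT Leu / CTT Leu — identical.
Codon 2: ACC Thr / ACC Thr — identical.
Codon 3: CAA Gln / CAG Gln — synonymous.
Codon 4: AAA Lys / AAA Lys — identical.
Codon 5: GTA Val / GTG Val — synonymous.
Codon 6: CAT His / CAT His — identical.
Nonsynonymous differences: 0.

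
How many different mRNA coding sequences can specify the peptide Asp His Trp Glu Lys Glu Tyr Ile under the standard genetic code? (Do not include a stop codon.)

Asp: 2 codons.
His: 2 codons.
Trp: 1 codon.
Glu: 2 codons.
Lys: 2 codons.
Glu: 2 codons.
Tyr: 2 codons.
Ile: 3 codons.
2 × 2 × 1 × 2 × 2 × 2 × 2 × 3 = 192.

192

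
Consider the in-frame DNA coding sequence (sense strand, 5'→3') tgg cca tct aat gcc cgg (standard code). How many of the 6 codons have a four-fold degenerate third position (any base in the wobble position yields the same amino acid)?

4

Codon 1 TGG (Trp): third position 1-fold.
Codon 2 CCA (Pro): third position 4-fold.
Codon 3 TCT (Ser): third position 4-fold.
Codon 4 AAT (Asn): third position 2-fold.
Codon 5 GCC (Ala): third position 4-fold.
Codon 6 CGG (Arg): third position 4-fold.
Four-fold degenerate third positions: 4.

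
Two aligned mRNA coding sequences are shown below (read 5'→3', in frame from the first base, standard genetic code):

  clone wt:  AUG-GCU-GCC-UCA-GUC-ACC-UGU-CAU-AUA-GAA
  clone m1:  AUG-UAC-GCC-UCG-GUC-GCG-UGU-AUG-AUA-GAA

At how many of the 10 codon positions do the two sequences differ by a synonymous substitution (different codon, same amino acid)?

Codon 1: AUG Met / AUG Met — identical.
Codon 2: GCU Ala / UAC Tyr — nonsynonymous.
Codon 3: GCC Ala / GCC Ala — identical.
Codon 4: UCA Ser / UCG Ser — synonymous.
Codon 5: GUC Val / GUC Val — identical.
Codon 6: ACC Thr / GCG Ala — nonsynonymous.
Codon 7: UGU Cys / UGU Cys — identical.
Codon 8: CAU His / AUG Met — nonsynonymous.
Codon 9: AUA Ile / AUA Ile — identical.
Codon 10: GAA Glu / GAA Glu — identical.
Synonymous differences: 1.

1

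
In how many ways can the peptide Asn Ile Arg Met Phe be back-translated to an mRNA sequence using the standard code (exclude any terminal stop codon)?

Asn: 2 codons.
Ile: 3 codons.
Arg: 6 codons.
Met: 1 codon.
Phe: 2 codons.
2 × 3 × 6 × 1 × 2 = 72.

72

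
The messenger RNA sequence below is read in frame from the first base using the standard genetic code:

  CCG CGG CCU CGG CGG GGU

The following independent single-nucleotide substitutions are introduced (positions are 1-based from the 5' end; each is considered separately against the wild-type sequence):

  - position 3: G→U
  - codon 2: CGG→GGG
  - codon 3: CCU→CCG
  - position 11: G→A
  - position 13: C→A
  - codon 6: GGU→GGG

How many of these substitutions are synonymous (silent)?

4

Codon 1: CCG (Pro) → CCU (Pro) — synonymous.
Codon 2: CGG (Arg) → GGG (Gly) — missense.
Codon 3: CCU (Pro) → CCG (Pro) — synonymous.
Codon 4: CGG (Arg) → CAG (Gln) — missense.
Codon 5: CGG (Arg) → AGG (Arg) — synonymous.
Codon 6: GGU (Gly) → GGG (Gly) — synonymous.
Synonymous: 4 of 6.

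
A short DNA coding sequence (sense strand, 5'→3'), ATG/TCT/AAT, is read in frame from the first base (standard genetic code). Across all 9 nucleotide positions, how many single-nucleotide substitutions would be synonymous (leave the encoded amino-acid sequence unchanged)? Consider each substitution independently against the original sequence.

4

Codon 1 (ATG, Met): 0 synonymous substitutions.
Codon 2 (TCT, Ser): 3 synonymous substitutions.
Codon 3 (AAT, Asn): 1 synonymous substitution.
Total: 0 + 3 + 1 = 4.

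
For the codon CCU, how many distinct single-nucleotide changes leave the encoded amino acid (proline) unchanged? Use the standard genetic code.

3

Position 1: none → 0 synonymous.
Position 2: none → 0 synonymous.
Position 3: CCC, CCA, CCG → 3 synonymous.
Total: 0 + 0 + 3 = 3.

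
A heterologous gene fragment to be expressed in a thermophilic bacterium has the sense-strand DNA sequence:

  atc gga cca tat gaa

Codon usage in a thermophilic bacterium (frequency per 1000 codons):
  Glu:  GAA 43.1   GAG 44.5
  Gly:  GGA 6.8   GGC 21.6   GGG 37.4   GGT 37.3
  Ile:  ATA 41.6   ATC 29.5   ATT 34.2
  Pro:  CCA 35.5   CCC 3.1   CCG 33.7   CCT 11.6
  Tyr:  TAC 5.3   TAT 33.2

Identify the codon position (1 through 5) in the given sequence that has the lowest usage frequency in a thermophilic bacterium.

2

Codon 1 ATC (Ile): 29.5 per 1000.
Codon 2 GGA (Gly): 6.8 per 1000.
Codon 3 CCA (Pro): 35.5 per 1000.
Codon 4 TAT (Tyr): 33.2 per 1000.
Codon 5 GAA (Glu): 43.1 per 1000.
Lowest frequency is 6.8 at codon 2.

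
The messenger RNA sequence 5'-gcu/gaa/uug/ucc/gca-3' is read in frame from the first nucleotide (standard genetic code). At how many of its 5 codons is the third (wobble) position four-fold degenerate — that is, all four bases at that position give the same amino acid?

3

Codon 1 GCU (Ala): third position 4-fold.
Codon 2 GAA (Glu): third position 2-fold.
Codon 3 UUG (Leu): third position 2-fold.
Codon 4 UCC (Ser): third position 4-fold.
Codon 5 GCA (Ala): third position 4-fold.
Four-fold degenerate third positions: 3.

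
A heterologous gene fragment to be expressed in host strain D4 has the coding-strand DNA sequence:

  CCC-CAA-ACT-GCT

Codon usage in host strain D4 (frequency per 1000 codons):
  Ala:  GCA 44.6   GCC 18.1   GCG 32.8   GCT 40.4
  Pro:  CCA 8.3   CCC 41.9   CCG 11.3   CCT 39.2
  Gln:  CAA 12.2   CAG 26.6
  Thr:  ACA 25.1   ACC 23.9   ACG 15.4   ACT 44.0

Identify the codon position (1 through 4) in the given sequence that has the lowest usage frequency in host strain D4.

Codon 1 CCC (Pro): 41.9 per 1000.
Codon 2 CAA (Gln): 12.2 per 1000.
Codon 3 ACT (Thr): 44.0 per 1000.
Codon 4 GCT (Ala): 40.4 per 1000.
Lowest frequency is 12.2 at codon 2.

2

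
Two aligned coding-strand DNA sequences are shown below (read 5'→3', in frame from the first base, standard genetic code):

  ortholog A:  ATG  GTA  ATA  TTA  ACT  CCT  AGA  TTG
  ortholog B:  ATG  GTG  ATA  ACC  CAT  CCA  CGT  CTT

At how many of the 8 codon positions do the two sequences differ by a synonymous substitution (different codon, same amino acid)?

4

Codon 1: ATG Met / ATG Met — identical.
Codon 2: GTA Val / GTG Val — synonymous.
Codon 3: ATA Ile / ATA Ile — identical.
Codon 4: TTA Leu / ACC Thr — nonsynonymous.
Codon 5: ACT Thr / CAT His — nonsynonymous.
Codon 6: CCT Pro / CCA Pro — synonymous.
Codon 7: AGA Arg / CGT Arg — synonymous.
Codon 8: TTG Leu / CTT Leu — synonymous.
Synonymous differences: 4.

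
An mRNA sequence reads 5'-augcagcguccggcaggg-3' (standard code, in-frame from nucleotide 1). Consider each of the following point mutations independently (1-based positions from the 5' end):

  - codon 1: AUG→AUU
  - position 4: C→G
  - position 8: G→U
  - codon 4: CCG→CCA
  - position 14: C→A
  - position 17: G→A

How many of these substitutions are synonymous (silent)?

Codon 1: AUG (Met) → AUU (Ile) — missense.
Codon 2: CAG (Gln) → GAG (Glu) — missense.
Codon 3: CGU (Arg) → CUU (Leu) — missense.
Codon 4: CCG (Pro) → CCA (Pro) — synonymous.
Codon 5: GCA (Ala) → GAA (Glu) — missense.
Codon 6: GGG (Gly) → GAG (Glu) — missense.
Synonymous: 1 of 6.

1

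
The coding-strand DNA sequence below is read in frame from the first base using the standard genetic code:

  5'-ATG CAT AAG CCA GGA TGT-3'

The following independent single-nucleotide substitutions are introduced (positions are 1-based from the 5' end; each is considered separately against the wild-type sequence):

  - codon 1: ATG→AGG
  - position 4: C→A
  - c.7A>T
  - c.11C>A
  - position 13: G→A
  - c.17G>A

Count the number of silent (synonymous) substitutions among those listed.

Codon 1: ATG (Met) → AGG (Arg) — missense.
Codon 2: CAT (His) → AAT (Asn) — missense.
Codon 3: AAG (Lys) → TAG (Stop) — nonsense.
Codon 4: CCA (Pro) → CAA (Gln) — missense.
Codon 5: GGA (Gly) → AGA (Arg) — missense.
Codon 6: TGT (Cys) → TAT (Tyr) — missense.
Synonymous: 0 of 6.

0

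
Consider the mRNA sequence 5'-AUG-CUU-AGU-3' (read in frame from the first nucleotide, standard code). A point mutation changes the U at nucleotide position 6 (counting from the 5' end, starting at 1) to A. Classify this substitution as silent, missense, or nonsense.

Position 6 falls in codon 2: CUU → Leu.
After the substitution the codon is CUA → Leu.
Both encode Leu, so the change is synonymous.

silent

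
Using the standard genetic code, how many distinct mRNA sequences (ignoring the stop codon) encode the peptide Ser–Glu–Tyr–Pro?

Ser: 6 codons.
Glu: 2 codons.
Tyr: 2 codons.
Pro: 4 codons.
6 × 2 × 2 × 4 = 96.

96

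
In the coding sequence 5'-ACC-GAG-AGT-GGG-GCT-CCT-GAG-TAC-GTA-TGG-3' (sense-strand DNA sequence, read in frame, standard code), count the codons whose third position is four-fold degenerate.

Codon 1 ACC (Thr): third position 4-fold.
Codon 2 GAG (Glu): third position 2-fold.
Codon 3 AGT (Ser): third position 2-fold.
Codon 4 GGG (Gly): third position 4-fold.
Codon 5 GCT (Ala): third position 4-fold.
Codon 6 CCT (Pro): third position 4-fold.
Codon 7 GAG (Glu): third position 2-fold.
Codon 8 TAC (Tyr): third position 2-fold.
Codon 9 GTA (Val): third position 4-fold.
Codon 10 TGG (Trp): third position 1-fold.
Four-fold degenerate third positions: 5.

5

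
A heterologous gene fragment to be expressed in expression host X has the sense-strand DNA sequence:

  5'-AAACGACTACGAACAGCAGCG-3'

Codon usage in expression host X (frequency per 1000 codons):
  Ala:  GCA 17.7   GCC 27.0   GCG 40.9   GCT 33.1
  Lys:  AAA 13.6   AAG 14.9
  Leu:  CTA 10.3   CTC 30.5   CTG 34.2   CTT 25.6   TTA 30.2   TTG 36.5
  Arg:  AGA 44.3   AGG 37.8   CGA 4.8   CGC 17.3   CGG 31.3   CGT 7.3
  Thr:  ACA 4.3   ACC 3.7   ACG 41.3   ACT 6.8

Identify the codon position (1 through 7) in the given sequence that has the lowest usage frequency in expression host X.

5

Codon 1 AAA (Lys): 13.6 per 1000.
Codon 2 CGA (Arg): 4.8 per 1000.
Codon 3 CTA (Leu): 10.3 per 1000.
Codon 4 CGA (Arg): 4.8 per 1000.
Codon 5 ACA (Thr): 4.3 per 1000.
Codon 6 GCA (Ala): 17.7 per 1000.
Codon 7 GCG (Ala): 40.9 per 1000.
Lowest frequency is 4.3 at codon 5.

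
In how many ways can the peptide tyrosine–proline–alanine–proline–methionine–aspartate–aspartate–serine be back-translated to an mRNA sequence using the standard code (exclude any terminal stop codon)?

Tyr: 2 codons.
Pro: 4 codons.
Ala: 4 codons.
Pro: 4 codons.
Met: 1 codon.
Asp: 2 codons.
Asp: 2 codons.
Ser: 6 codons.
2 × 4 × 4 × 4 × 1 × 2 × 2 × 6 = 3072.

3072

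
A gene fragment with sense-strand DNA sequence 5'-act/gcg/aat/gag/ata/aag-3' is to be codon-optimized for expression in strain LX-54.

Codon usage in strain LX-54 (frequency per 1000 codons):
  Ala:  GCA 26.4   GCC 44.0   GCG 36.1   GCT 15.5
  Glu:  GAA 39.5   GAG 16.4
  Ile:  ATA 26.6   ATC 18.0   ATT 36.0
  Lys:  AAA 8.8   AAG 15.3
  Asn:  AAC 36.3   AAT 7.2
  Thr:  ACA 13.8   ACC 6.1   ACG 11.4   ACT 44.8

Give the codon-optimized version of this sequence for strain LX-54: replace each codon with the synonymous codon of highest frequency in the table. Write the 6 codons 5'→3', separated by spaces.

ACT GCC AAC GAA ATT AAG

Codon 1 (Thr): best is ACT at 44.8.
Codon 2 (Ala): best is GCC at 44.0.
Codon 3 (Asn): best is AAC at 36.3.
Codon 4 (Glu): best is GAA at 39.5.
Codon 5 (Ile): best is ATT at 36.0.
Codon 6 (Lys): best is AAG at 15.3.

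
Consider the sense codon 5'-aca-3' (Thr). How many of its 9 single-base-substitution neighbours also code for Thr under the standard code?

3

Position 1: none → 0 synonymous.
Position 2: none → 0 synonymous.
Position 3: ACU, ACC, ACG → 3 synonymous.
Total: 0 + 0 + 3 = 3.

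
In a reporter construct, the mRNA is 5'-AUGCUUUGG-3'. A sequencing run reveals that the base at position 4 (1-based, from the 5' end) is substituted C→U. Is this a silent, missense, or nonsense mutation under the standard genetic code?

missense

Position 4 falls in codon 2: CUU → Leu.
After the substitution the codon is UUU → Phe.
Leu ≠ Phe, so this is a missense mutation.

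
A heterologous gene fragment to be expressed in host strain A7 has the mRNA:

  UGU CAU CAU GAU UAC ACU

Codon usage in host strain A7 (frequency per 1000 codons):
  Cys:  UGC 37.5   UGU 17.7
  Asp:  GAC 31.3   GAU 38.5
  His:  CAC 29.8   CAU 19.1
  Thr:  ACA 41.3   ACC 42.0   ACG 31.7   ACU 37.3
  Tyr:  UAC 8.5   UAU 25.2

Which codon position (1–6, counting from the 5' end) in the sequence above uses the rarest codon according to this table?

5

Codon 1 UGU (Cys): 17.7 per 1000.
Codon 2 CAU (His): 19.1 per 1000.
Codon 3 CAU (His): 19.1 per 1000.
Codon 4 GAU (Asp): 38.5 per 1000.
Codon 5 UAC (Tyr): 8.5 per 1000.
Codon 6 ACU (Thr): 37.3 per 1000.
Lowest frequency is 8.5 at codon 5.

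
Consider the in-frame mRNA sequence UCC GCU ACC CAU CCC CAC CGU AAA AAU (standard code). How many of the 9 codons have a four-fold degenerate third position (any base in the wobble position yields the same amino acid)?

5

Codon 1 UCC (Ser): third position 4-fold.
Codon 2 GCU (Ala): third position 4-fold.
Codon 3 ACC (Thr): third position 4-fold.
Codon 4 CAU (His): third position 2-fold.
Codon 5 CCC (Pro): third position 4-fold.
Codon 6 CAC (His): third position 2-fold.
Codon 7 CGU (Arg): third position 4-fold.
Codon 8 AAA (Lys): third position 2-fold.
Codon 9 AAU (Asn): third position 2-fold.
Four-fold degenerate third positions: 5.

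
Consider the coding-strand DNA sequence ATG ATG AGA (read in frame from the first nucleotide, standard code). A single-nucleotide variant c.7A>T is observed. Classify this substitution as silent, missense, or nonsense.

nonsense

Position 7 falls in codon 3: AGA → Arg.
After the substitution the codon is TGA → Stop.
The new codon is a stop codon, so this is a nonsense mutation.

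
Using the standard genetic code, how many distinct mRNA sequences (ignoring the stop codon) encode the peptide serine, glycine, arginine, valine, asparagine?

Ser: 6 codons.
Gly: 4 codons.
Arg: 6 codons.
Val: 4 codons.
Asn: 2 codons.
6 × 4 × 6 × 4 × 2 = 1152.

1152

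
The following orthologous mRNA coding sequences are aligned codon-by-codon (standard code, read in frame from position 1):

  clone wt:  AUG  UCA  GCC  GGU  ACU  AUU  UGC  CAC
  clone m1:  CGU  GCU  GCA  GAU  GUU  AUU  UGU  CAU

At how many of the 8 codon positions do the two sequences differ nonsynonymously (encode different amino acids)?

Codon 1: AUG Met / CGU Arg — nonsynonymous.
Codon 2: UCA Ser / GCU Ala — nonsynonymous.
Codon 3: GCC Ala / GCA Ala — synonymous.
Codon 4: GGU Gly / GAU Asp — nonsynonymous.
Codon 5: ACU Thr / GUU Val — nonsynonymous.
Codon 6: AUU Ile / AUU Ile — identical.
Codon 7: UGC Cys / UGU Cys — synonymous.
Codon 8: CAC His / CAU His — synonymous.
Nonsynonymous differences: 4.

4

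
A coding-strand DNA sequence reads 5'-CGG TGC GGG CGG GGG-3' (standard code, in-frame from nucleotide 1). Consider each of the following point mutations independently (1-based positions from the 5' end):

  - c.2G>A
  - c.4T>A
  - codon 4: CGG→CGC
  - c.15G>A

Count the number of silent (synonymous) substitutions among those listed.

2

Codon 1: CGG (Arg) → CAG (Gln) — missense.
Codon 2: TGC (Cys) → AGC (Ser) — missense.
Codon 4: CGG (Arg) → CGC (Arg) — synonymous.
Codon 5: GGG (Gly) → GGA (Gly) — synonymous.
Synonymous: 2 of 4.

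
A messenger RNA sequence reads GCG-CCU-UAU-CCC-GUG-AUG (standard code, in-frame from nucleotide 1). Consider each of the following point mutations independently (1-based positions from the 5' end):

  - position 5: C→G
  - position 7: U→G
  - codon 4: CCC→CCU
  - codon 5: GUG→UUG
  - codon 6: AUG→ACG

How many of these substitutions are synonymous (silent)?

Codon 2: CCU (Pro) → CGU (Arg) — missense.
Codon 3: UAU (Tyr) → GAU (Asp) — missense.
Codon 4: CCC (Pro) → CCU (Pro) — synonymous.
Codon 5: GUG (Val) → UUG (Leu) — missense.
Codon 6: AUG (Met) → ACG (Thr) — missense.
Synonymous: 1 of 5.

1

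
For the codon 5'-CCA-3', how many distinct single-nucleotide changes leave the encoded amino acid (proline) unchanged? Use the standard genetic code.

Position 1: none → 0 synonymous.
Position 2: none → 0 synonymous.
Position 3: CCU, CCC, CCG → 3 synonymous.
Total: 0 + 0 + 3 = 3.

3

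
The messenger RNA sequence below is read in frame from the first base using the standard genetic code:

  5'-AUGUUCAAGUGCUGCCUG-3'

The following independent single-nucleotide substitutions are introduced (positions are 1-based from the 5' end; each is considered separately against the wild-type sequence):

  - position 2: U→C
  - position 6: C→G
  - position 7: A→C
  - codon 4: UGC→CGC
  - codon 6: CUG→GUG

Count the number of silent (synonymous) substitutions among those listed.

Codon 1: AUG (Met) → ACG (Thr) — missense.
Codon 2: UUC (Phe) → UUG (Leu) — missense.
Codon 3: AAG (Lys) → CAG (Gln) — missense.
Codon 4: UGC (Cys) → CGC (Arg) — missense.
Codon 6: CUG (Leu) → GUG (Val) — missense.
Synonymous: 0 of 5.

0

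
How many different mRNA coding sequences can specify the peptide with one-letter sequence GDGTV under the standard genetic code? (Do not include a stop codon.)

512

Gly: 4 codons.
Asp: 2 codons.
Gly: 4 codons.
Thr: 4 codons.
Val: 4 codons.
4 × 2 × 4 × 4 × 4 = 512.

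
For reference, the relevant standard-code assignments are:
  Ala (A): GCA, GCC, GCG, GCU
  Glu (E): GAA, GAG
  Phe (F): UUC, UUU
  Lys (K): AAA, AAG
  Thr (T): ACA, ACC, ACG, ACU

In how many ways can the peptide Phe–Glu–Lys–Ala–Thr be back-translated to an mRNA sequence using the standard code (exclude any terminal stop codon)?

128

Phe: 2 codons.
Glu: 2 codons.
Lys: 2 codons.
Ala: 4 codons.
Thr: 4 codons.
2 × 2 × 2 × 4 × 4 = 128.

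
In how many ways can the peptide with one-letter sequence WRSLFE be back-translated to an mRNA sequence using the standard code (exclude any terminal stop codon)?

864

Trp: 1 codon.
Arg: 6 codons.
Ser: 6 codons.
Leu: 6 codons.
Phe: 2 codons.
Glu: 2 codons.
1 × 6 × 6 × 6 × 2 × 2 = 864.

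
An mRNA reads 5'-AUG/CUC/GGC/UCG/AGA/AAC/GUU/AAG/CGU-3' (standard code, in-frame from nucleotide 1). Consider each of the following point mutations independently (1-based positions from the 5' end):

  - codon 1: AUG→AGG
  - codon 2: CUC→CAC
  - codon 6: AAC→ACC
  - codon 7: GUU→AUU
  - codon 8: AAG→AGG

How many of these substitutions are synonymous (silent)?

0

Codon 1: AUG (Met) → AGG (Arg) — missense.
Codon 2: CUC (Leu) → CAC (His) — missense.
Codon 6: AAC (Asn) → ACC (Thr) — missense.
Codon 7: GUU (Val) → AUU (Ile) — missense.
Codon 8: AAG (Lys) → AGG (Arg) — missense.
Synonymous: 0 of 5.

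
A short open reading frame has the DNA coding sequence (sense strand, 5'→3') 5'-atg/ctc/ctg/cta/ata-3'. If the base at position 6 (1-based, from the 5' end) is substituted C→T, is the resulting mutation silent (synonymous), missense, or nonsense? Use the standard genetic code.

Position 6 falls in codon 2: CTC → Leu.
After the substitution the codon is CTT → Leu.
Both encode Leu, so the change is synonymous.

silent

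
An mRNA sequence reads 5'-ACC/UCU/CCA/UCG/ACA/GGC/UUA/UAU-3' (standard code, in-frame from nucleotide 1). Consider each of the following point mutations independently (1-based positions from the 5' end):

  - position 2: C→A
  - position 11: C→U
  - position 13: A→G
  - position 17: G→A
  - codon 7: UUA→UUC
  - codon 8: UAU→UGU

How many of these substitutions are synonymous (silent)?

0

Codon 1: ACC (Thr) → AAC (Asn) — missense.
Codon 4: UCG (Ser) → UUG (Leu) — missense.
Codon 5: ACA (Thr) → GCA (Ala) — missense.
Codon 6: GGC (Gly) → GAC (Asp) — missense.
Codon 7: UUA (Leu) → UUC (Phe) — missense.
Codon 8: UAU (Tyr) → UGU (Cys) — missense.
Synonymous: 0 of 6.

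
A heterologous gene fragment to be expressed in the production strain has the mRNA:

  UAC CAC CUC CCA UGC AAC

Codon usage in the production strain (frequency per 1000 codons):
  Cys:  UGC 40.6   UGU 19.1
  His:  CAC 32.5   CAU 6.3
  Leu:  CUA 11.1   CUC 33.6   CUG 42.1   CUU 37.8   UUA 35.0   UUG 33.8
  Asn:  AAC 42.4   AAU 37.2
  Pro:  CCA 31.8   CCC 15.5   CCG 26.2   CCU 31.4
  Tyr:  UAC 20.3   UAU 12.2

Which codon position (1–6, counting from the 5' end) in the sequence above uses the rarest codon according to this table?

Codon 1 UAC (Tyr): 20.3 per 1000.
Codon 2 CAC (His): 32.5 per 1000.
Codon 3 CUC (Leu): 33.6 per 1000.
Codon 4 CCA (Pro): 31.8 per 1000.
Codon 5 UGC (Cys): 40.6 per 1000.
Codon 6 AAC (Asn): 42.4 per 1000.
Lowest frequency is 20.3 at codon 1.

1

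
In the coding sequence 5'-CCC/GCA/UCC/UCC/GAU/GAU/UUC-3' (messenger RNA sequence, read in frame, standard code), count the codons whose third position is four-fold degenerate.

4

Codon 1 CCC (Pro): third position 4-fold.
Codon 2 GCA (Ala): third position 4-fold.
Codon 3 UCC (Ser): third position 4-fold.
Codon 4 UCC (Ser): third position 4-fold.
Codon 5 GAU (Asp): third position 2-fold.
Codon 6 GAU (Asp): third position 2-fold.
Codon 7 UUC (Phe): third position 2-fold.
Four-fold degenerate third positions: 4.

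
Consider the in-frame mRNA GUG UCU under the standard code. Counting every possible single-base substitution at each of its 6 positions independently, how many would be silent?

6

Codon 1 (GUG, Val): 3 synonymous substitutions.
Codon 2 (UCU, Ser): 3 synonymous substitutions.
Total: 3 + 3 = 6.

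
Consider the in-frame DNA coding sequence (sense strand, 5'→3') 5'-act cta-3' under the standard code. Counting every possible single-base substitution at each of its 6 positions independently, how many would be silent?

Codon 1 (ACT, Thr): 3 synonymous substitutions.
Codon 2 (CTA, Leu): 4 synonymous substitutions.
Total: 3 + 4 = 7.

7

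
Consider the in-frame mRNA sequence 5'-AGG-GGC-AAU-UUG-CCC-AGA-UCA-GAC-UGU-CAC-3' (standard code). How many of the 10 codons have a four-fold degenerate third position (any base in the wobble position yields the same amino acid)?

3

Codon 1 AGG (Arg): third position 2-fold.
Codon 2 GGC (Gly): third position 4-fold.
Codon 3 AAU (Asn): third position 2-fold.
Codon 4 UUG (Leu): third position 2-fold.
Codon 5 CCC (Pro): third position 4-fold.
Codon 6 AGA (Arg): third position 2-fold.
Codon 7 UCA (Ser): third position 4-fold.
Codon 8 GAC (Asp): third position 2-fold.
Codon 9 UGU (Cys): third position 2-fold.
Codon 10 CAC (His): third position 2-fold.
Four-fold degenerate third positions: 3.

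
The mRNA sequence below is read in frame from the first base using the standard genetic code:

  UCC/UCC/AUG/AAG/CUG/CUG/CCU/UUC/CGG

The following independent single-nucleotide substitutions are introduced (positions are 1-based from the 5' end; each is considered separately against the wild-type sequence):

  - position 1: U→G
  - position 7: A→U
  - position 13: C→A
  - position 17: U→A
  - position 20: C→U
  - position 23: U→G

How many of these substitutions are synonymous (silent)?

0

Codon 1: UCC (Ser) → GCC (Ala) — missense.
Codon 3: AUG (Met) → UUG (Leu) — missense.
Codon 5: CUG (Leu) → AUG (Met) — missense.
Codon 6: CUG (Leu) → CAG (Gln) — missense.
Codon 7: CCU (Pro) → CUU (Leu) — missense.
Codon 8: UUC (Phe) → UGC (Cys) — missense.
Synonymous: 0 of 6.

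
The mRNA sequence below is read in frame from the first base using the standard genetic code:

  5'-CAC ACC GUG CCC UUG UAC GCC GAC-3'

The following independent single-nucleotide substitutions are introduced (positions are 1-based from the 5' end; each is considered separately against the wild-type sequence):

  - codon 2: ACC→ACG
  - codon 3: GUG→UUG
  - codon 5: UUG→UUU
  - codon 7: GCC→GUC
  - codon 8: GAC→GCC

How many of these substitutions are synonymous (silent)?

1

Codon 2: ACC (Thr) → ACG (Thr) — synonymous.
Codon 3: GUG (Val) → UUG (Leu) — missense.
Codon 5: UUG (Leu) → UUU (Phe) — missense.
Codon 7: GCC (Ala) → GUC (Val) — missense.
Codon 8: GAC (Asp) → GCC (Ala) — missense.
Synonymous: 1 of 5.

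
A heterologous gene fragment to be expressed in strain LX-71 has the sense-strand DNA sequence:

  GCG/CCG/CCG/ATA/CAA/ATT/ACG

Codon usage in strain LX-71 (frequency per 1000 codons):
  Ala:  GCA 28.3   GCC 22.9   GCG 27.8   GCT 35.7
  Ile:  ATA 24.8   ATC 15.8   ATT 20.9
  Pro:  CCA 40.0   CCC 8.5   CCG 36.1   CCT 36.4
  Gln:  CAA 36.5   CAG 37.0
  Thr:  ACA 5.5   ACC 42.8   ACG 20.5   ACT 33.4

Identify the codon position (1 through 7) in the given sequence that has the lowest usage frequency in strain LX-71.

Codon 1 GCG (Ala): 27.8 per 1000.
Codon 2 CCG (Pro): 36.1 per 1000.
Codon 3 CCG (Pro): 36.1 per 1000.
Codon 4 ATA (Ile): 24.8 per 1000.
Codon 5 CAA (Gln): 36.5 per 1000.
Codon 6 ATT (Ile): 20.9 per 1000.
Codon 7 ACG (Thr): 20.5 per 1000.
Lowest frequency is 20.5 at codon 7.

7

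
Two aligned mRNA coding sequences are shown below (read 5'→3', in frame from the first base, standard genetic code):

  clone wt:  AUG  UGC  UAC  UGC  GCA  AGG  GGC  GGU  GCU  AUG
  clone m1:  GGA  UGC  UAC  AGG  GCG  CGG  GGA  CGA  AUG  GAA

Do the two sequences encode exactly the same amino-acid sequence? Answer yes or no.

no

Codon 1: AUG Met / GGA Gly — nonsynonymous.
Codon 2: UGC Cys / UGC Cys — identical.
Codon 3: UAC Tyr / UAC Tyr — identical.
Codon 4: UGC Cys / AGG Arg — nonsynonymous.
Codon 5: GCA Ala / GCG Ala — synonymous.
Codon 6: AGG Arg / CGG Arg — synonymous.
Codon 7: GGC Gly / GGA Gly — synonymous.
Codon 8: GGU Gly / CGA Arg — nonsynonymous.
Codon 9: GCU Ala / AUG Met — nonsynonymous.
Codon 10: AUG Met / GAA Glu — nonsynonymous.
Nonsynonymous differences: 5 → different protein.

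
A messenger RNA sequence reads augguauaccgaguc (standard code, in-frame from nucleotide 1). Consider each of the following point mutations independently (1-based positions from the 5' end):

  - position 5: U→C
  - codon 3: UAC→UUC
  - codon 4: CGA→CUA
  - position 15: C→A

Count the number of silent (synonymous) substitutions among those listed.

1

Codon 2: GUA (Val) → GCA (Ala) — missense.
Codon 3: UAC (Tyr) → UUC (Phe) — missense.
Codon 4: CGA (Arg) → CUA (Leu) — missense.
Codon 5: GUC (Val) → GUA (Val) — synonymous.
Synonymous: 1 of 4.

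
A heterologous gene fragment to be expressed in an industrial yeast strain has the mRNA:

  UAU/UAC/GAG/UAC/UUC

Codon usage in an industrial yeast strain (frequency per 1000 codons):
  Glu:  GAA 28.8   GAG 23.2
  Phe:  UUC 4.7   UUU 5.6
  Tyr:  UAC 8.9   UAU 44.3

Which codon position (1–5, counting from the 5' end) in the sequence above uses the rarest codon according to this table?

5

Codon 1 UAU (Tyr): 44.3 per 1000.
Codon 2 UAC (Tyr): 8.9 per 1000.
Codon 3 GAG (Glu): 23.2 per 1000.
Codon 4 UAC (Tyr): 8.9 per 1000.
Codon 5 UUC (Phe): 4.7 per 1000.
Lowest frequency is 4.7 at codon 5.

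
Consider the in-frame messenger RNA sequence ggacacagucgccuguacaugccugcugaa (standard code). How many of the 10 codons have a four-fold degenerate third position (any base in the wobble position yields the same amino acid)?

Codon 1 GGA (Gly): third position 4-fold.
Codon 2 CAC (His): third position 2-fold.
Codon 3 AGU (Ser): third position 2-fold.
Codon 4 CGC (Arg): third position 4-fold.
Codon 5 CUG (Leu): third position 4-fold.
Codon 6 UAC (Tyr): third position 2-fold.
Codon 7 AUG (Met): third position 1-fold.
Codon 8 CCU (Pro): third position 4-fold.
Codon 9 GCU (Ala): third position 4-fold.
Codon 10 GAA (Glu): third position 2-fold.
Four-fold degenerate third positions: 5.

5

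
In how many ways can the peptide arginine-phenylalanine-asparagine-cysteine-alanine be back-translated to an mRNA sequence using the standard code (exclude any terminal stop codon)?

192

Arg: 6 codons.
Phe: 2 codons.
Asn: 2 codons.
Cys: 2 codons.
Ala: 4 codons.
6 × 2 × 2 × 2 × 4 = 192.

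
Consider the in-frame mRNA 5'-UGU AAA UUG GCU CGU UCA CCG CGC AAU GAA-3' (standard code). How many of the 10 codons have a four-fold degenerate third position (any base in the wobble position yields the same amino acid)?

Codon 1 UGU (Cys): third position 2-fold.
Codon 2 AAA (Lys): third position 2-fold.
Codon 3 UUG (Leu): third position 2-fold.
Codon 4 GCU (Ala): third position 4-fold.
Codon 5 CGU (Arg): third position 4-fold.
Codon 6 UCA (Ser): third position 4-fold.
Codon 7 CCG (Pro): third position 4-fold.
Codon 8 CGC (Arg): third position 4-fold.
Codon 9 AAU (Asn): third position 2-fold.
Codon 10 GAA (Glu): third position 2-fold.
Four-fold degenerate third positions: 5.

5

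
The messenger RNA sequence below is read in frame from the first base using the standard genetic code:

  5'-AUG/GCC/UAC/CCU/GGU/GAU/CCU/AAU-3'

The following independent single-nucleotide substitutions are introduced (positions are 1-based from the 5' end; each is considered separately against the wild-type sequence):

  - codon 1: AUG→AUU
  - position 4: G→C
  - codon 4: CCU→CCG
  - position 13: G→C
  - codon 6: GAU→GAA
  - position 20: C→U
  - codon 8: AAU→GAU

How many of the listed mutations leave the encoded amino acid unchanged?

1

Codon 1: AUG (Met) → AUU (Ile) — missense.
Codon 2: GCC (Ala) → CCC (Pro) — missense.
Codon 4: CCU (Pro) → CCG (Pro) — synonymous.
Codon 5: GGU (Gly) → CGU (Arg) — missense.
Codon 6: GAU (Asp) → GAA (Glu) — missense.
Codon 7: CCU (Pro) → CUU (Leu) — missense.
Codon 8: AAU (Asn) → GAU (Asp) — missense.
Synonymous: 1 of 7.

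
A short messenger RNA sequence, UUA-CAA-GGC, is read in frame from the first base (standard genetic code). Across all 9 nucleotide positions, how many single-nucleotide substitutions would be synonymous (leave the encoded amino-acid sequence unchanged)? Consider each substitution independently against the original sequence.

6

Codon 1 (UUA, Leu): 2 synonymous substitutions.
Codon 2 (CAA, Gln): 1 synonymous substitution.
Codon 3 (GGC, Gly): 3 synonymous substitutions.
Total: 2 + 1 + 3 = 6.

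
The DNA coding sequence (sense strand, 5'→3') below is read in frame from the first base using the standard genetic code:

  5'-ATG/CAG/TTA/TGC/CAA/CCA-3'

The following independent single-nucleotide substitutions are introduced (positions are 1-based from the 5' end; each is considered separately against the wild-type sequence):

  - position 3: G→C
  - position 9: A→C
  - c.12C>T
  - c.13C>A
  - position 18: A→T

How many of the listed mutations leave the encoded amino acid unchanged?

Codon 1: ATG (Met) → ATC (Ile) — missense.
Codon 3: TTA (Leu) → TTC (Phe) — missense.
Codon 4: TGC (Cys) → TGT (Cys) — synonymous.
Codon 5: CAA (Gln) → AAA (Lys) — missense.
Codon 6: CCA (Pro) → CCT (Pro) — synonymous.
Synonymous: 2 of 5.

2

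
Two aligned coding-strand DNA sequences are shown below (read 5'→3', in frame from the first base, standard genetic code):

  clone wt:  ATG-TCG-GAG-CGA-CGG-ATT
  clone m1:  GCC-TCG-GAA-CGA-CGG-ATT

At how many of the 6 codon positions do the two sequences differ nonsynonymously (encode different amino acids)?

Codon 1: ATG Met / GCC Ala — nonsynonymous.
Codon 2: TCG Ser / TCG Ser — identical.
Codon 3: GAG Glu / GAA Glu — synonymous.
Codon 4: CGA Arg / CGA Arg — identical.
Codon 5: CGG Arg / CGG Arg — identical.
Codon 6: ATT Ile / ATT Ile — identical.
Nonsynonymous differences: 1.

1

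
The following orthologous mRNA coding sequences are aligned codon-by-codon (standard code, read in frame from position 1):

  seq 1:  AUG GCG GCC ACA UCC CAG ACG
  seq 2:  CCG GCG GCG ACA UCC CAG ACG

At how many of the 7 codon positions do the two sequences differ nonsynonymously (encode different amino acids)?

Codon 1: AUG Met / CCG Pro — nonsynonymous.
Codon 2: GCG Ala / GCG Ala — identical.
Codon 3: GCC Ala / GCG Ala — synonymous.
Codon 4: ACA Thr / ACA Thr — identical.
Codon 5: UCC Ser / UCC Ser — identical.
Codon 6: CAG Gln / CAG Gln — identical.
Codon 7: ACG Thr / ACG Thr — identical.
Nonsynonymous differences: 1.

1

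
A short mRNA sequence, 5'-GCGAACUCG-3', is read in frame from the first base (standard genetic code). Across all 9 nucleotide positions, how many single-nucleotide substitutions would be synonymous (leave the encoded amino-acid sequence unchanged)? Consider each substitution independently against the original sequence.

Codon 1 (GCG, Ala): 3 synonymous substitutions.
Codon 2 (AAC, Asn): 1 synonymous substitution.
Codon 3 (UCG, Ser): 3 synonymous substitutions.
Total: 3 + 1 + 3 = 7.

7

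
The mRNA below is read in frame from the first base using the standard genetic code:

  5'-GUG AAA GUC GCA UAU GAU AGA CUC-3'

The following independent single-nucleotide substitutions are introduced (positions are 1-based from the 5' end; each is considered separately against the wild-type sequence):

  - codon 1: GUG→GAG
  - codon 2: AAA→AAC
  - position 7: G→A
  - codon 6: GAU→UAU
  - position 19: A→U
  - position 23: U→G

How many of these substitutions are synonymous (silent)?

0

Codon 1: GUG (Val) → GAG (Glu) — missense.
Codon 2: AAA (Lys) → AAC (Asn) — missense.
Codon 3: GUC (Val) → AUC (Ile) — missense.
Codon 6: GAU (Asp) → UAU (Tyr) — missense.
Codon 7: AGA (Arg) → UGA (Stop) — nonsense.
Codon 8: CUC (Leu) → CGC (Arg) — missense.
Synonymous: 0 of 6.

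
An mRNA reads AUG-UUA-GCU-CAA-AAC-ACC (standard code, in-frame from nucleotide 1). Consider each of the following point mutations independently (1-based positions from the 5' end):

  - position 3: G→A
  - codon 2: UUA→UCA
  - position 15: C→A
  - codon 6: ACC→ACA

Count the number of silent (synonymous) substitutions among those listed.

Codon 1: AUG (Met) → AUA (Ile) — missense.
Codon 2: UUA (Leu) → UCA (Ser) — missense.
Codon 5: AAC (Asn) → AAA (Lys) — missense.
Codon 6: ACC (Thr) → ACA (Thr) — synonymous.
Synonymous: 1 of 4.

1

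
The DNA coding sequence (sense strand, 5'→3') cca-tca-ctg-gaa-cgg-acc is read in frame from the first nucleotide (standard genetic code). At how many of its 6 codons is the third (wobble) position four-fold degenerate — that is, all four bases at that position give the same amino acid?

Codon 1 CCA (Pro): third position 4-fold.
Codon 2 TCA (Ser): third position 4-fold.
Codon 3 CTG (Leu): third position 4-fold.
Codon 4 GAA (Glu): third position 2-fold.
Codon 5 CGG (Arg): third position 4-fold.
Codon 6 ACC (Thr): third position 4-fold.
Four-fold degenerate third positions: 5.

5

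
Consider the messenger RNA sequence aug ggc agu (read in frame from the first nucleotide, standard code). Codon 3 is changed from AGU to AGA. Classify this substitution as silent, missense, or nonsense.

Position 9 falls in codon 3: AGU → Ser.
After the substitution the codon is AGA → Arg.
Ser ≠ Arg, so this is a missense mutation.

missense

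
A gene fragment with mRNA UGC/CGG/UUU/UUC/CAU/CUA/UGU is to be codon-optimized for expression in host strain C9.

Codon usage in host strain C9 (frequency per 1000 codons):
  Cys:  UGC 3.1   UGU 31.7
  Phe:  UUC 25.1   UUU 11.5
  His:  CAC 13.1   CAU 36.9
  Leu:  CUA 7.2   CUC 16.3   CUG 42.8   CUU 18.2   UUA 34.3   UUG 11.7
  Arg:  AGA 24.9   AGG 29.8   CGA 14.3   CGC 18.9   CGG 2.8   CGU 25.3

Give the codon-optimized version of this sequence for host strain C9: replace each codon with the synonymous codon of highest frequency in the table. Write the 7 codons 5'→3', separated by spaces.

Codon 1 (Cys): best is UGU at 31.7.
Codon 2 (Arg): best is AGG at 29.8.
Codon 3 (Phe): best is UUC at 25.1.
Codon 4 (Phe): best is UUC at 25.1.
Codon 5 (His): best is CAU at 36.9.
Codon 6 (Leu): best is CUG at 42.8.
Codon 7 (Cys): best is UGU at 31.7.

UGU AGG UUC UUC CAU CUG UGU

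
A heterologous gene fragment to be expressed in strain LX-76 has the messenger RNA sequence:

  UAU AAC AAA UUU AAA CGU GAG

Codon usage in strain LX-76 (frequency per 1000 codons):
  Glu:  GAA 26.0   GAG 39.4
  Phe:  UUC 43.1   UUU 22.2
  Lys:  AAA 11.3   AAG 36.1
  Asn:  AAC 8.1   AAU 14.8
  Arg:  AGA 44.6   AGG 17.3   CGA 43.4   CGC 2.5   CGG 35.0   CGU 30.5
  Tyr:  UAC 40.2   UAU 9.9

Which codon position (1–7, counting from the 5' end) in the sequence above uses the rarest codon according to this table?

2

Codon 1 UAU (Tyr): 9.9 per 1000.
Codon 2 AAC (Asn): 8.1 per 1000.
Codon 3 AAA (Lys): 11.3 per 1000.
Codon 4 UUU (Phe): 22.2 per 1000.
Codon 5 AAA (Lys): 11.3 per 1000.
Codon 6 CGU (Arg): 30.5 per 1000.
Codon 7 GAG (Glu): 39.4 per 1000.
Lowest frequency is 8.1 at codon 2.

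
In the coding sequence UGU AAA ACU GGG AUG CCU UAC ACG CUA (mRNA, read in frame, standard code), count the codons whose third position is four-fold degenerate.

5

Codon 1 UGU (Cys): third position 2-fold.
Codon 2 AAA (Lys): third position 2-fold.
Codon 3 ACU (Thr): third position 4-fold.
Codon 4 GGG (Gly): third position 4-fold.
Codon 5 AUG (Met): third position 1-fold.
Codon 6 CCU (Pro): third position 4-fold.
Codon 7 UAC (Tyr): third position 2-fold.
Codon 8 ACG (Thr): third position 4-fold.
Codon 9 CUA (Leu): third position 4-fold.
Four-fold degenerate third positions: 5.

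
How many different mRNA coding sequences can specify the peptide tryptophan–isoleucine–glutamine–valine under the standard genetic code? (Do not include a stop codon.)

Trp: 1 codon.
Ile: 3 codons.
Gln: 2 codons.
Val: 4 codons.
1 × 3 × 2 × 4 = 24.

24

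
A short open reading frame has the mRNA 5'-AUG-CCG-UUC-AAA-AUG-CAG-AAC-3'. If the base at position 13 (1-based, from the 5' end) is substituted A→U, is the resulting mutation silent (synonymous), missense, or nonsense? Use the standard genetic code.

missense

Position 13 falls in codon 5: AUG → Met.
After the substitution the codon is UUG → Leu.
Met ≠ Leu, so this is a missense mutation.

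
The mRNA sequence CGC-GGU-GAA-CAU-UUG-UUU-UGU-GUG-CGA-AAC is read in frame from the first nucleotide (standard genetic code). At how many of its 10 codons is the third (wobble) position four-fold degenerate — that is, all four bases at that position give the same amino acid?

4

Codon 1 CGC (Arg): third position 4-fold.
Codon 2 GGU (Gly): third position 4-fold.
Codon 3 GAA (Glu): third position 2-fold.
Codon 4 CAU (His): third position 2-fold.
Codon 5 UUG (Leu): third position 2-fold.
Codon 6 UUU (Phe): third position 2-fold.
Codon 7 UGU (Cys): third position 2-fold.
Codon 8 GUG (Val): third position 4-fold.
Codon 9 CGA (Arg): third position 4-fold.
Codon 10 AAC (Asn): third position 2-fold.
Four-fold degenerate third positions: 4.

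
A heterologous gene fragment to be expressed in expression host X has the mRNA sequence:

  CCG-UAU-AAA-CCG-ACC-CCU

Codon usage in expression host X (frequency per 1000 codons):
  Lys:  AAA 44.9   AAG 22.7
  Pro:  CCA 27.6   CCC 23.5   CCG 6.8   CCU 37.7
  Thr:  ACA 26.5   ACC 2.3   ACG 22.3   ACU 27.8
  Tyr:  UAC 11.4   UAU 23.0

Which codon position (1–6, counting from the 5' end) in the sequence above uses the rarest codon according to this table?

5

Codon 1 CCG (Pro): 6.8 per 1000.
Codon 2 UAU (Tyr): 23.0 per 1000.
Codon 3 AAA (Lys): 44.9 per 1000.
Codon 4 CCG (Pro): 6.8 per 1000.
Codon 5 ACC (Thr): 2.3 per 1000.
Codon 6 CCU (Pro): 37.7 per 1000.
Lowest frequency is 2.3 at codon 5.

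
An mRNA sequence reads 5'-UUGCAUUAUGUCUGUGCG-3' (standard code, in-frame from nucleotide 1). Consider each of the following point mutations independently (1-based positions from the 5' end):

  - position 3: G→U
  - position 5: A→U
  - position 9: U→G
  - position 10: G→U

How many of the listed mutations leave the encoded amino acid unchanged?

0

Codon 1: UUG (Leu) → UUU (Phe) — missense.
Codon 2: CAU (His) → CUU (Leu) — missense.
Codon 3: UAU (Tyr) → UAG (Stop) — nonsense.
Codon 4: GUC (Val) → UUC (Phe) — missense.
Synonymous: 0 of 4.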